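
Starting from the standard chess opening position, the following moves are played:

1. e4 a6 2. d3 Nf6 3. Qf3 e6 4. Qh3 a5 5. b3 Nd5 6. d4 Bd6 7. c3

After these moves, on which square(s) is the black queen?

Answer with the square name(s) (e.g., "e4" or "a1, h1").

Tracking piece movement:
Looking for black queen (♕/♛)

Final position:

  a b c d e f g h
  ─────────────────
8│♜ ♞ ♝ ♛ ♚ · · ♜│8
7│· ♟ ♟ ♟ · ♟ ♟ ♟│7
6│· · · ♝ ♟ · · ·│6
5│♟ · · ♞ · · · ·│5
4│· · · ♙ ♙ · · ·│4
3│· ♙ ♙ · · · · ♕│3
2│♙ · · · · ♙ ♙ ♙│2
1│♖ ♘ ♗ · ♔ ♗ ♘ ♖│1
  ─────────────────
  a b c d e f g h


d8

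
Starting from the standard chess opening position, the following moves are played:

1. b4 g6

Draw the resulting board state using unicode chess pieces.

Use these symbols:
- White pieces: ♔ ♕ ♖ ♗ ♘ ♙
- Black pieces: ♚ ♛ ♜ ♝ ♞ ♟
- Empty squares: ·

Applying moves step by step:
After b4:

♜ ♞ ♝ ♛ ♚ ♝ ♞ ♜
♟ ♟ ♟ ♟ ♟ ♟ ♟ ♟
· · · · · · · ·
· · · · · · · ·
· ♙ · · · · · ·
· · · · · · · ·
♙ · ♙ ♙ ♙ ♙ ♙ ♙
♖ ♘ ♗ ♕ ♔ ♗ ♘ ♖


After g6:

♜ ♞ ♝ ♛ ♚ ♝ ♞ ♜
♟ ♟ ♟ ♟ ♟ ♟ · ♟
· · · · · · ♟ ·
· · · · · · · ·
· ♙ · · · · · ·
· · · · · · · ·
♙ · ♙ ♙ ♙ ♙ ♙ ♙
♖ ♘ ♗ ♕ ♔ ♗ ♘ ♖



  a b c d e f g h
  ─────────────────
8│♜ ♞ ♝ ♛ ♚ ♝ ♞ ♜│8
7│♟ ♟ ♟ ♟ ♟ ♟ · ♟│7
6│· · · · · · ♟ ·│6
5│· · · · · · · ·│5
4│· ♙ · · · · · ·│4
3│· · · · · · · ·│3
2│♙ · ♙ ♙ ♙ ♙ ♙ ♙│2
1│♖ ♘ ♗ ♕ ♔ ♗ ♘ ♖│1
  ─────────────────
  a b c d e f g h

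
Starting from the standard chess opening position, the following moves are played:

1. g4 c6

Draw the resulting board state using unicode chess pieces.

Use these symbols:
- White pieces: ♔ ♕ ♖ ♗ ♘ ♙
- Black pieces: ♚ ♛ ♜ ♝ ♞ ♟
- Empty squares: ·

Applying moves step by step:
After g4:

♜ ♞ ♝ ♛ ♚ ♝ ♞ ♜
♟ ♟ ♟ ♟ ♟ ♟ ♟ ♟
· · · · · · · ·
· · · · · · · ·
· · · · · · ♙ ·
· · · · · · · ·
♙ ♙ ♙ ♙ ♙ ♙ · ♙
♖ ♘ ♗ ♕ ♔ ♗ ♘ ♖


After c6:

♜ ♞ ♝ ♛ ♚ ♝ ♞ ♜
♟ ♟ · ♟ ♟ ♟ ♟ ♟
· · ♟ · · · · ·
· · · · · · · ·
· · · · · · ♙ ·
· · · · · · · ·
♙ ♙ ♙ ♙ ♙ ♙ · ♙
♖ ♘ ♗ ♕ ♔ ♗ ♘ ♖



  a b c d e f g h
  ─────────────────
8│♜ ♞ ♝ ♛ ♚ ♝ ♞ ♜│8
7│♟ ♟ · ♟ ♟ ♟ ♟ ♟│7
6│· · ♟ · · · · ·│6
5│· · · · · · · ·│5
4│· · · · · · ♙ ·│4
3│· · · · · · · ·│3
2│♙ ♙ ♙ ♙ ♙ ♙ · ♙│2
1│♖ ♘ ♗ ♕ ♔ ♗ ♘ ♖│1
  ─────────────────
  a b c d e f g h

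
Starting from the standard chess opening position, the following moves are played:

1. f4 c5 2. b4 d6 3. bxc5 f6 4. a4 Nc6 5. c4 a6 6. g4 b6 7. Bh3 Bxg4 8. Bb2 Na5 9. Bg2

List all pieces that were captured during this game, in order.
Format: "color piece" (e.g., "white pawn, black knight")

Tracking captures:
  bxc5: captured black pawn
  Bxg4: captured white pawn

black pawn, white pawn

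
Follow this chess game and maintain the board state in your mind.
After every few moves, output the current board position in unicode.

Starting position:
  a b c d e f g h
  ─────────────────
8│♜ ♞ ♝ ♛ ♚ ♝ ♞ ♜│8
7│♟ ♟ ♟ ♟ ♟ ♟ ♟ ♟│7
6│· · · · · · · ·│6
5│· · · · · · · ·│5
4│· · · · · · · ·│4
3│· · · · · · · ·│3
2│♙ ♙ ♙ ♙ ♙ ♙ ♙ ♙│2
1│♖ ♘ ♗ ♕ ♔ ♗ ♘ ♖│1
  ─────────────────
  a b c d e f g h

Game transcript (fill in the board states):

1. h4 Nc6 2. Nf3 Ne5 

  a b c d e f g h
  ─────────────────
8│♜ · ♝ ♛ ♚ ♝ ♞ ♜│8
7│♟ ♟ ♟ ♟ ♟ ♟ ♟ ♟│7
6│· · · · · · · ·│6
5│· · · · ♞ · · ·│5
4│· · · · · · · ♙│4
3│· · · · · ♘ · ·│3
2│♙ ♙ ♙ ♙ ♙ ♙ ♙ ·│2
1│♖ ♘ ♗ ♕ ♔ ♗ · ♖│1
  ─────────────────
  a b c d e f g h

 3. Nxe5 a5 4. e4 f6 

  a b c d e f g h
  ─────────────────
8│♜ · ♝ ♛ ♚ ♝ ♞ ♜│8
7│· ♟ ♟ ♟ ♟ · ♟ ♟│7
6│· · · · · ♟ · ·│6
5│♟ · · · ♘ · · ·│5
4│· · · · ♙ · · ♙│4
3│· · · · · · · ·│3
2│♙ ♙ ♙ ♙ · ♙ ♙ ·│2
1│♖ ♘ ♗ ♕ ♔ ♗ · ♖│1
  ─────────────────
  a b c d e f g h

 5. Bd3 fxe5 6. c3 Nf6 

  a b c d e f g h
  ─────────────────
8│♜ · ♝ ♛ ♚ ♝ · ♜│8
7│· ♟ ♟ ♟ ♟ · ♟ ♟│7
6│· · · · · ♞ · ·│6
5│♟ · · · ♟ · · ·│5
4│· · · · ♙ · · ♙│4
3│· · ♙ ♗ · · · ·│3
2│♙ ♙ · ♙ · ♙ ♙ ·│2
1│♖ ♘ ♗ ♕ ♔ · · ♖│1
  ─────────────────
  a b c d e f g h



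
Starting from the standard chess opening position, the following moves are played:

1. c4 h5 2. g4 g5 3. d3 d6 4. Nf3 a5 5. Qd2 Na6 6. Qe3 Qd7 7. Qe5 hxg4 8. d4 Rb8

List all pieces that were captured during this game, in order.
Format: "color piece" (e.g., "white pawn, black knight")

Tracking captures:
  hxg4: captured white pawn

white pawn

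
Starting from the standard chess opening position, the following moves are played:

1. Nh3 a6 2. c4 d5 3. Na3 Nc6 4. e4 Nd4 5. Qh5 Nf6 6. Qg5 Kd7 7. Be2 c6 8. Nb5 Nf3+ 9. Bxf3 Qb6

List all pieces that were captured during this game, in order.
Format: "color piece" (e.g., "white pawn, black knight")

Tracking captures:
  Bxf3: captured black knight

black knight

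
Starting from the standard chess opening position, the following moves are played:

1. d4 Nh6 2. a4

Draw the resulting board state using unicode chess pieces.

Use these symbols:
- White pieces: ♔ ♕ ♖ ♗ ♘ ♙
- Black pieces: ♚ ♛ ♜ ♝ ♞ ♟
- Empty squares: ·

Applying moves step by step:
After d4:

♜ ♞ ♝ ♛ ♚ ♝ ♞ ♜
♟ ♟ ♟ ♟ ♟ ♟ ♟ ♟
· · · · · · · ·
· · · · · · · ·
· · · ♙ · · · ·
· · · · · · · ·
♙ ♙ ♙ · ♙ ♙ ♙ ♙
♖ ♘ ♗ ♕ ♔ ♗ ♘ ♖


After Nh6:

♜ ♞ ♝ ♛ ♚ ♝ · ♜
♟ ♟ ♟ ♟ ♟ ♟ ♟ ♟
· · · · · · · ♞
· · · · · · · ·
· · · ♙ · · · ·
· · · · · · · ·
♙ ♙ ♙ · ♙ ♙ ♙ ♙
♖ ♘ ♗ ♕ ♔ ♗ ♘ ♖


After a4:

♜ ♞ ♝ ♛ ♚ ♝ · ♜
♟ ♟ ♟ ♟ ♟ ♟ ♟ ♟
· · · · · · · ♞
· · · · · · · ·
♙ · · ♙ · · · ·
· · · · · · · ·
· ♙ ♙ · ♙ ♙ ♙ ♙
♖ ♘ ♗ ♕ ♔ ♗ ♘ ♖



  a b c d e f g h
  ─────────────────
8│♜ ♞ ♝ ♛ ♚ ♝ · ♜│8
7│♟ ♟ ♟ ♟ ♟ ♟ ♟ ♟│7
6│· · · · · · · ♞│6
5│· · · · · · · ·│5
4│♙ · · ♙ · · · ·│4
3│· · · · · · · ·│3
2│· ♙ ♙ · ♙ ♙ ♙ ♙│2
1│♖ ♘ ♗ ♕ ♔ ♗ ♘ ♖│1
  ─────────────────
  a b c d e f g h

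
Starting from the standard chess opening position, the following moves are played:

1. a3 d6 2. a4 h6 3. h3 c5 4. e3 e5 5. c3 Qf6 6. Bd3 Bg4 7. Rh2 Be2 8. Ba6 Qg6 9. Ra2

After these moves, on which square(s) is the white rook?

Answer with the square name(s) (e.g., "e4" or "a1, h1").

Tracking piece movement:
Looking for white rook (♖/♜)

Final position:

  a b c d e f g h
  ─────────────────
8│♜ ♞ · · ♚ ♝ ♞ ♜│8
7│♟ ♟ · · · ♟ ♟ ·│7
6│♗ · · ♟ · · ♛ ♟│6
5│· · ♟ · ♟ · · ·│5
4│♙ · · · · · · ·│4
3│· · ♙ · ♙ · · ♙│3
2│♖ ♙ · ♙ ♝ ♙ ♙ ♖│2
1│· ♘ ♗ ♕ ♔ · ♘ ·│1
  ─────────────────
  a b c d e f g h


a2, h2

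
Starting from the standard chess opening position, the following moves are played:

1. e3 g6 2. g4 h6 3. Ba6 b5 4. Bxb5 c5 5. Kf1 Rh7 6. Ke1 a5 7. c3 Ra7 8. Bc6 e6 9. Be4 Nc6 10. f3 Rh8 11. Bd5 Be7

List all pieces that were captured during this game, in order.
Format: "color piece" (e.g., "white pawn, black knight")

Tracking captures:
  Bxb5: captured black pawn

black pawn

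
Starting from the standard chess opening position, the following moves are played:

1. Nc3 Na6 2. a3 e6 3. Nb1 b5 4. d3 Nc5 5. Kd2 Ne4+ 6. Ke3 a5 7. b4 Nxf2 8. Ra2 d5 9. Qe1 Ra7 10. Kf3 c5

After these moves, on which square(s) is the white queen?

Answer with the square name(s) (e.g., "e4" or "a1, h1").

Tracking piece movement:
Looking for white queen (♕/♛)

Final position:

  a b c d e f g h
  ─────────────────
8│· · ♝ ♛ ♚ ♝ ♞ ♜│8
7│♜ · · · · ♟ ♟ ♟│7
6│· · · · ♟ · · ·│6
5│♟ ♟ ♟ ♟ · · · ·│5
4│· ♙ · · · · · ·│4
3│♙ · · ♙ · ♔ · ·│3
2│♖ · ♙ · ♙ ♞ ♙ ♙│2
1│· ♘ ♗ · ♕ ♗ ♘ ♖│1
  ─────────────────
  a b c d e f g h


e1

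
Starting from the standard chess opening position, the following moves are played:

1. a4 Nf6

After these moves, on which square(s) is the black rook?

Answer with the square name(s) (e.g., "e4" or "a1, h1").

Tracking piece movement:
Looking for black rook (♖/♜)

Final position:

  a b c d e f g h
  ─────────────────
8│♜ ♞ ♝ ♛ ♚ ♝ · ♜│8
7│♟ ♟ ♟ ♟ ♟ ♟ ♟ ♟│7
6│· · · · · ♞ · ·│6
5│· · · · · · · ·│5
4│♙ · · · · · · ·│4
3│· · · · · · · ·│3
2│· ♙ ♙ ♙ ♙ ♙ ♙ ♙│2
1│♖ ♘ ♗ ♕ ♔ ♗ ♘ ♖│1
  ─────────────────
  a b c d e f g h


a8, h8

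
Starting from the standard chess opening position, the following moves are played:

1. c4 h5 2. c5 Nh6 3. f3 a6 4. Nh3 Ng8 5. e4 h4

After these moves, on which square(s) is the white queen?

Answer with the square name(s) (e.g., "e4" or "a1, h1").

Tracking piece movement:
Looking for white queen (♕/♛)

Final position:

  a b c d e f g h
  ─────────────────
8│♜ ♞ ♝ ♛ ♚ ♝ ♞ ♜│8
7│· ♟ ♟ ♟ ♟ ♟ ♟ ·│7
6│♟ · · · · · · ·│6
5│· · ♙ · · · · ·│5
4│· · · · ♙ · · ♟│4
3│· · · · · ♙ · ♘│3
2│♙ ♙ · ♙ · · ♙ ♙│2
1│♖ ♘ ♗ ♕ ♔ ♗ · ♖│1
  ─────────────────
  a b c d e f g h


d1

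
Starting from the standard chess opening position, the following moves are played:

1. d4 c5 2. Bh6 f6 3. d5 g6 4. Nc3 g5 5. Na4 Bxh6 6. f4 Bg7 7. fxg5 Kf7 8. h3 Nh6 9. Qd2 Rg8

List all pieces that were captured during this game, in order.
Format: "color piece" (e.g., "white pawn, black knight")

Tracking captures:
  Bxh6: captured white bishop
  fxg5: captured black pawn

white bishop, black pawn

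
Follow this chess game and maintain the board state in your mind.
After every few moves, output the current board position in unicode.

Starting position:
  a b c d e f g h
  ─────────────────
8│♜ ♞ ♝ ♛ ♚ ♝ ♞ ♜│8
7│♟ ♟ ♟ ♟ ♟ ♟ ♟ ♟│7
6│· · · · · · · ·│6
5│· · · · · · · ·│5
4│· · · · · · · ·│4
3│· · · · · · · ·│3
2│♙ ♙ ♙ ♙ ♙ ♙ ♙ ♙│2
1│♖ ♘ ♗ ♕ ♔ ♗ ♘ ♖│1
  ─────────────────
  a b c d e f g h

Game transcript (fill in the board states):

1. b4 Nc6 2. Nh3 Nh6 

  a b c d e f g h
  ─────────────────
8│♜ · ♝ ♛ ♚ ♝ · ♜│8
7│♟ ♟ ♟ ♟ ♟ ♟ ♟ ♟│7
6│· · ♞ · · · · ♞│6
5│· · · · · · · ·│5
4│· ♙ · · · · · ·│4
3│· · · · · · · ♘│3
2│♙ · ♙ ♙ ♙ ♙ ♙ ♙│2
1│♖ ♘ ♗ ♕ ♔ ♗ · ♖│1
  ─────────────────
  a b c d e f g h

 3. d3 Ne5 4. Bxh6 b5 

  a b c d e f g h
  ─────────────────
8│♜ · ♝ ♛ ♚ ♝ · ♜│8
7│♟ · ♟ ♟ ♟ ♟ ♟ ♟│7
6│· · · · · · · ♗│6
5│· ♟ · · ♞ · · ·│5
4│· ♙ · · · · · ·│4
3│· · · ♙ · · · ♘│3
2│♙ · ♙ · ♙ ♙ ♙ ♙│2
1│♖ ♘ · ♕ ♔ ♗ · ♖│1
  ─────────────────
  a b c d e f g h

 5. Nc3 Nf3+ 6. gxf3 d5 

  a b c d e f g h
  ─────────────────
8│♜ · ♝ ♛ ♚ ♝ · ♜│8
7│♟ · ♟ · ♟ ♟ ♟ ♟│7
6│· · · · · · · ♗│6
5│· ♟ · ♟ · · · ·│5
4│· ♙ · · · · · ·│4
3│· · ♘ ♙ · ♙ · ♘│3
2│♙ · ♙ · ♙ ♙ · ♙│2
1│♖ · · ♕ ♔ ♗ · ♖│1
  ─────────────────
  a b c d e f g h



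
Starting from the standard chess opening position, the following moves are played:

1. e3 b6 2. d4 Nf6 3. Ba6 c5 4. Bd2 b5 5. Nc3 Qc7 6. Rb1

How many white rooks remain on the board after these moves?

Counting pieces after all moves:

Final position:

  a b c d e f g h
  ─────────────────
8│♜ ♞ ♝ · ♚ ♝ · ♜│8
7│♟ · ♛ ♟ ♟ ♟ ♟ ♟│7
6│♗ · · · · ♞ · ·│6
5│· ♟ ♟ · · · · ·│5
4│· · · ♙ · · · ·│4
3│· · ♘ · ♙ · · ·│3
2│♙ ♙ ♙ ♗ · ♙ ♙ ♙│2
1│· ♖ · ♕ ♔ · ♘ ♖│1
  ─────────────────
  a b c d e f g h


2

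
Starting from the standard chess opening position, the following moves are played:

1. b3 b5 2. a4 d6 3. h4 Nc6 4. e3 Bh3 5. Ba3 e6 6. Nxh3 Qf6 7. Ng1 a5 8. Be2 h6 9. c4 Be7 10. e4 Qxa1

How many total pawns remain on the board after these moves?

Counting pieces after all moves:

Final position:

  a b c d e f g h
  ─────────────────
8│♜ · · · ♚ · ♞ ♜│8
7│· · ♟ · ♝ ♟ ♟ ·│7
6│· · ♞ ♟ ♟ · · ♟│6
5│♟ ♟ · · · · · ·│5
4│♙ · ♙ · ♙ · · ♙│4
3│♗ ♙ · · · · · ·│3
2│· · · ♙ ♗ ♙ ♙ ·│2
1│♛ ♘ · ♕ ♔ · ♘ ♖│1
  ─────────────────
  a b c d e f g h


16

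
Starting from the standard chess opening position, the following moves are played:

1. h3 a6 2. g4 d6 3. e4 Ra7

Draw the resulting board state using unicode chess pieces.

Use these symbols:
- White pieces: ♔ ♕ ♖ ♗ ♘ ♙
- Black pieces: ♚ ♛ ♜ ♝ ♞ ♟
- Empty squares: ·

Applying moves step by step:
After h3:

♜ ♞ ♝ ♛ ♚ ♝ ♞ ♜
♟ ♟ ♟ ♟ ♟ ♟ ♟ ♟
· · · · · · · ·
· · · · · · · ·
· · · · · · · ·
· · · · · · · ♙
♙ ♙ ♙ ♙ ♙ ♙ ♙ ·
♖ ♘ ♗ ♕ ♔ ♗ ♘ ♖


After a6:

♜ ♞ ♝ ♛ ♚ ♝ ♞ ♜
· ♟ ♟ ♟ ♟ ♟ ♟ ♟
♟ · · · · · · ·
· · · · · · · ·
· · · · · · · ·
· · · · · · · ♙
♙ ♙ ♙ ♙ ♙ ♙ ♙ ·
♖ ♘ ♗ ♕ ♔ ♗ ♘ ♖


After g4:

♜ ♞ ♝ ♛ ♚ ♝ ♞ ♜
· ♟ ♟ ♟ ♟ ♟ ♟ ♟
♟ · · · · · · ·
· · · · · · · ·
· · · · · · ♙ ·
· · · · · · · ♙
♙ ♙ ♙ ♙ ♙ ♙ · ·
♖ ♘ ♗ ♕ ♔ ♗ ♘ ♖


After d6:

♜ ♞ ♝ ♛ ♚ ♝ ♞ ♜
· ♟ ♟ · ♟ ♟ ♟ ♟
♟ · · ♟ · · · ·
· · · · · · · ·
· · · · · · ♙ ·
· · · · · · · ♙
♙ ♙ ♙ ♙ ♙ ♙ · ·
♖ ♘ ♗ ♕ ♔ ♗ ♘ ♖


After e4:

♜ ♞ ♝ ♛ ♚ ♝ ♞ ♜
· ♟ ♟ · ♟ ♟ ♟ ♟
♟ · · ♟ · · · ·
· · · · · · · ·
· · · · ♙ · ♙ ·
· · · · · · · ♙
♙ ♙ ♙ ♙ · ♙ · ·
♖ ♘ ♗ ♕ ♔ ♗ ♘ ♖


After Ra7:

· ♞ ♝ ♛ ♚ ♝ ♞ ♜
♜ ♟ ♟ · ♟ ♟ ♟ ♟
♟ · · ♟ · · · ·
· · · · · · · ·
· · · · ♙ · ♙ ·
· · · · · · · ♙
♙ ♙ ♙ ♙ · ♙ · ·
♖ ♘ ♗ ♕ ♔ ♗ ♘ ♖



  a b c d e f g h
  ─────────────────
8│· ♞ ♝ ♛ ♚ ♝ ♞ ♜│8
7│♜ ♟ ♟ · ♟ ♟ ♟ ♟│7
6│♟ · · ♟ · · · ·│6
5│· · · · · · · ·│5
4│· · · · ♙ · ♙ ·│4
3│· · · · · · · ♙│3
2│♙ ♙ ♙ ♙ · ♙ · ·│2
1│♖ ♘ ♗ ♕ ♔ ♗ ♘ ♖│1
  ─────────────────
  a b c d e f g h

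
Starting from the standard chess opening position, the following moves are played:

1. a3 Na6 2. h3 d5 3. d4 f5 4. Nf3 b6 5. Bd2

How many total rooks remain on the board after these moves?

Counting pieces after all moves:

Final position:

  a b c d e f g h
  ─────────────────
8│♜ · ♝ ♛ ♚ ♝ ♞ ♜│8
7│♟ · ♟ · ♟ · ♟ ♟│7
6│♞ ♟ · · · · · ·│6
5│· · · ♟ · ♟ · ·│5
4│· · · ♙ · · · ·│4
3│♙ · · · · ♘ · ♙│3
2│· ♙ ♙ ♗ ♙ ♙ ♙ ·│2
1│♖ ♘ · ♕ ♔ ♗ · ♖│1
  ─────────────────
  a b c d e f g h


4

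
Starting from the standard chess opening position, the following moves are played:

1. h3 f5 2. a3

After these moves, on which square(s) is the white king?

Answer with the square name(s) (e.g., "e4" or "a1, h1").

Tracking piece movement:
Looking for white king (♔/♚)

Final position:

  a b c d e f g h
  ─────────────────
8│♜ ♞ ♝ ♛ ♚ ♝ ♞ ♜│8
7│♟ ♟ ♟ ♟ ♟ · ♟ ♟│7
6│· · · · · · · ·│6
5│· · · · · ♟ · ·│5
4│· · · · · · · ·│4
3│♙ · · · · · · ♙│3
2│· ♙ ♙ ♙ ♙ ♙ ♙ ·│2
1│♖ ♘ ♗ ♕ ♔ ♗ ♘ ♖│1
  ─────────────────
  a b c d e f g h


e1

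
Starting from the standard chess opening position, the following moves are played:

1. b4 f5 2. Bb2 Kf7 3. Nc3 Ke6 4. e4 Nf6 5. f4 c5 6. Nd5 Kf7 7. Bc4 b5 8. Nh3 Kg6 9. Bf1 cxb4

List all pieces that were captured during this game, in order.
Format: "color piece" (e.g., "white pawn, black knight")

Tracking captures:
  cxb4: captured white pawn

white pawn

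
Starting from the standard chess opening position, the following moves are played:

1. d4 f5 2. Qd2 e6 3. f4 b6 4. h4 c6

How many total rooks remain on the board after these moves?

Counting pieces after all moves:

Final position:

  a b c d e f g h
  ─────────────────
8│♜ ♞ ♝ ♛ ♚ ♝ ♞ ♜│8
7│♟ · · ♟ · · ♟ ♟│7
6│· ♟ ♟ · ♟ · · ·│6
5│· · · · · ♟ · ·│5
4│· · · ♙ · ♙ · ♙│4
3│· · · · · · · ·│3
2│♙ ♙ ♙ ♕ ♙ · ♙ ·│2
1│♖ ♘ ♗ · ♔ ♗ ♘ ♖│1
  ─────────────────
  a b c d e f g h


4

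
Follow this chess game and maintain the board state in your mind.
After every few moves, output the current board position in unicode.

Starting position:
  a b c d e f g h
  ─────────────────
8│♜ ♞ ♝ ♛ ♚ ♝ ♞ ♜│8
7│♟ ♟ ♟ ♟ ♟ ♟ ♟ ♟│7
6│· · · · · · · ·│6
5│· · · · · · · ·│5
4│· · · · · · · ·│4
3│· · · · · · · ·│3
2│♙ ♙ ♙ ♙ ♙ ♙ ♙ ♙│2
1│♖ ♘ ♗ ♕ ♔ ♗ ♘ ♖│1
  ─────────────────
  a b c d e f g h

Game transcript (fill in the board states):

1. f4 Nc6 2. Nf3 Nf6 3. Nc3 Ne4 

  a b c d e f g h
  ─────────────────
8│♜ · ♝ ♛ ♚ ♝ · ♜│8
7│♟ ♟ ♟ ♟ ♟ ♟ ♟ ♟│7
6│· · ♞ · · · · ·│6
5│· · · · · · · ·│5
4│· · · · ♞ ♙ · ·│4
3│· · ♘ · · ♘ · ·│3
2│♙ ♙ ♙ ♙ ♙ · ♙ ♙│2
1│♖ · ♗ ♕ ♔ ♗ · ♖│1
  ─────────────────
  a b c d e f g h

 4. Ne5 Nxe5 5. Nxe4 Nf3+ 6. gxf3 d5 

  a b c d e f g h
  ─────────────────
8│♜ · ♝ ♛ ♚ ♝ · ♜│8
7│♟ ♟ ♟ · ♟ ♟ ♟ ♟│7
6│· · · · · · · ·│6
5│· · · ♟ · · · ·│5
4│· · · · ♘ ♙ · ·│4
3│· · · · · ♙ · ·│3
2│♙ ♙ ♙ ♙ ♙ · · ♙│2
1│♖ · ♗ ♕ ♔ ♗ · ♖│1
  ─────────────────
  a b c d e f g h

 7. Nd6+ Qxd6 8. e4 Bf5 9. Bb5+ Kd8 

  a b c d e f g h
  ─────────────────
8│♜ · · ♚ · ♝ · ♜│8
7│♟ ♟ ♟ · ♟ ♟ ♟ ♟│7
6│· · · ♛ · · · ·│6
5│· ♗ · ♟ · ♝ · ·│5
4│· · · · ♙ ♙ · ·│4
3│· · · · · ♙ · ·│3
2│♙ ♙ ♙ ♙ · · · ♙│2
1│♖ · ♗ ♕ ♔ · · ♖│1
  ─────────────────
  a b c d e f g h

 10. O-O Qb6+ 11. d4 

  a b c d e f g h
  ─────────────────
8│♜ · · ♚ · ♝ · ♜│8
7│♟ ♟ ♟ · ♟ ♟ ♟ ♟│7
6│· ♛ · · · · · ·│6
5│· ♗ · ♟ · ♝ · ·│5
4│· · · ♙ ♙ ♙ · ·│4
3│· · · · · ♙ · ·│3
2│♙ ♙ ♙ · · · · ♙│2
1│♖ · ♗ ♕ · ♖ ♔ ·│1
  ─────────────────
  a b c d e f g h


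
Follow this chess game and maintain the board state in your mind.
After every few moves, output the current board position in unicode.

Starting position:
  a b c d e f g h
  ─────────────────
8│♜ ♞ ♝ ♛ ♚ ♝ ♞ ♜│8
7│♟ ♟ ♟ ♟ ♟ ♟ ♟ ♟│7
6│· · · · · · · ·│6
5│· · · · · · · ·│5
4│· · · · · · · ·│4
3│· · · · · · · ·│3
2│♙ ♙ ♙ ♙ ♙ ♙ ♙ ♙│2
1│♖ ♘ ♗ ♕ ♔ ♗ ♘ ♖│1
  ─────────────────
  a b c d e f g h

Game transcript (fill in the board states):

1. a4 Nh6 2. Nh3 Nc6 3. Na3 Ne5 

  a b c d e f g h
  ─────────────────
8│♜ · ♝ ♛ ♚ ♝ · ♜│8
7│♟ ♟ ♟ ♟ ♟ ♟ ♟ ♟│7
6│· · · · · · · ♞│6
5│· · · · ♞ · · ·│5
4│♙ · · · · · · ·│4
3│♘ · · · · · · ♘│3
2│· ♙ ♙ ♙ ♙ ♙ ♙ ♙│2
1│♖ · ♗ ♕ ♔ ♗ · ♖│1
  ─────────────────
  a b c d e f g h

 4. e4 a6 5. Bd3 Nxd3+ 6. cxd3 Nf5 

  a b c d e f g h
  ─────────────────
8│♜ · ♝ ♛ ♚ ♝ · ♜│8
7│· ♟ ♟ ♟ ♟ ♟ ♟ ♟│7
6│♟ · · · · · · ·│6
5│· · · · · ♞ · ·│5
4│♙ · · · ♙ · · ·│4
3│♘ · · ♙ · · · ♘│3
2│· ♙ · ♙ · ♙ ♙ ♙│2
1│♖ · ♗ ♕ ♔ · · ♖│1
  ─────────────────
  a b c d e f g h

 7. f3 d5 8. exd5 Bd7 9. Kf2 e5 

  a b c d e f g h
  ─────────────────
8│♜ · · ♛ ♚ ♝ · ♜│8
7│· ♟ ♟ ♝ · ♟ ♟ ♟│7
6│♟ · · · · · · ·│6
5│· · · ♙ ♟ ♞ · ·│5
4│♙ · · · · · · ·│4
3│♘ · · ♙ · ♙ · ♘│3
2│· ♙ · ♙ · ♔ ♙ ♙│2
1│♖ · ♗ ♕ · · · ♖│1
  ─────────────────
  a b c d e f g h

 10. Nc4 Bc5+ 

  a b c d e f g h
  ─────────────────
8│♜ · · ♛ ♚ · · ♜│8
7│· ♟ ♟ ♝ · ♟ ♟ ♟│7
6│♟ · · · · · · ·│6
5│· · ♝ ♙ ♟ ♞ · ·│5
4│♙ · ♘ · · · · ·│4
3│· · · ♙ · ♙ · ♘│3
2│· ♙ · ♙ · ♔ ♙ ♙│2
1│♖ · ♗ ♕ · · · ♖│1
  ─────────────────
  a b c d e f g h


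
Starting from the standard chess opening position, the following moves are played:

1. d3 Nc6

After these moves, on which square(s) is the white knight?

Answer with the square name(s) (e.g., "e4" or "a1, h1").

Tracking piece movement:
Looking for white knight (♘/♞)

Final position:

  a b c d e f g h
  ─────────────────
8│♜ · ♝ ♛ ♚ ♝ ♞ ♜│8
7│♟ ♟ ♟ ♟ ♟ ♟ ♟ ♟│7
6│· · ♞ · · · · ·│6
5│· · · · · · · ·│5
4│· · · · · · · ·│4
3│· · · ♙ · · · ·│3
2│♙ ♙ ♙ · ♙ ♙ ♙ ♙│2
1│♖ ♘ ♗ ♕ ♔ ♗ ♘ ♖│1
  ─────────────────
  a b c d e f g h


b1, g1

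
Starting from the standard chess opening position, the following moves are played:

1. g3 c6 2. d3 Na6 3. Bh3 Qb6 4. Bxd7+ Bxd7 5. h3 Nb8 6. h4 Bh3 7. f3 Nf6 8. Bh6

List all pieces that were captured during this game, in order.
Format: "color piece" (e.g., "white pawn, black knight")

Tracking captures:
  Bxd7+: captured black pawn
  Bxd7: captured white bishop

black pawn, white bishop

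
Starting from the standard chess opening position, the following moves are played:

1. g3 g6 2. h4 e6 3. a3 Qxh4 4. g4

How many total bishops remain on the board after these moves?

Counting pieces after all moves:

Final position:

  a b c d e f g h
  ─────────────────
8│♜ ♞ ♝ · ♚ ♝ ♞ ♜│8
7│♟ ♟ ♟ ♟ · ♟ · ♟│7
6│· · · · ♟ · ♟ ·│6
5│· · · · · · · ·│5
4│· · · · · · ♙ ♛│4
3│♙ · · · · · · ·│3
2│· ♙ ♙ ♙ ♙ ♙ · ·│2
1│♖ ♘ ♗ ♕ ♔ ♗ ♘ ♖│1
  ─────────────────
  a b c d e f g h


4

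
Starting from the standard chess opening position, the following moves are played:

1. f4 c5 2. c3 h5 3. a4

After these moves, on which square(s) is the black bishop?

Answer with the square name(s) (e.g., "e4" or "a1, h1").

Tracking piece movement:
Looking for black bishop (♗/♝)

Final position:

  a b c d e f g h
  ─────────────────
8│♜ ♞ ♝ ♛ ♚ ♝ ♞ ♜│8
7│♟ ♟ · ♟ ♟ ♟ ♟ ·│7
6│· · · · · · · ·│6
5│· · ♟ · · · · ♟│5
4│♙ · · · · ♙ · ·│4
3│· · ♙ · · · · ·│3
2│· ♙ · ♙ ♙ · ♙ ♙│2
1│♖ ♘ ♗ ♕ ♔ ♗ ♘ ♖│1
  ─────────────────
  a b c d e f g h


c8, f8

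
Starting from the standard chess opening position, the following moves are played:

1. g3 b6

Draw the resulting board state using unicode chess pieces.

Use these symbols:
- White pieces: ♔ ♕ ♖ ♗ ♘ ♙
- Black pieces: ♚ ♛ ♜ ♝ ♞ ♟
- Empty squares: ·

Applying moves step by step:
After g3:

♜ ♞ ♝ ♛ ♚ ♝ ♞ ♜
♟ ♟ ♟ ♟ ♟ ♟ ♟ ♟
· · · · · · · ·
· · · · · · · ·
· · · · · · · ·
· · · · · · ♙ ·
♙ ♙ ♙ ♙ ♙ ♙ · ♙
♖ ♘ ♗ ♕ ♔ ♗ ♘ ♖


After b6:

♜ ♞ ♝ ♛ ♚ ♝ ♞ ♜
♟ · ♟ ♟ ♟ ♟ ♟ ♟
· ♟ · · · · · ·
· · · · · · · ·
· · · · · · · ·
· · · · · · ♙ ·
♙ ♙ ♙ ♙ ♙ ♙ · ♙
♖ ♘ ♗ ♕ ♔ ♗ ♘ ♖



  a b c d e f g h
  ─────────────────
8│♜ ♞ ♝ ♛ ♚ ♝ ♞ ♜│8
7│♟ · ♟ ♟ ♟ ♟ ♟ ♟│7
6│· ♟ · · · · · ·│6
5│· · · · · · · ·│5
4│· · · · · · · ·│4
3│· · · · · · ♙ ·│3
2│♙ ♙ ♙ ♙ ♙ ♙ · ♙│2
1│♖ ♘ ♗ ♕ ♔ ♗ ♘ ♖│1
  ─────────────────
  a b c d e f g h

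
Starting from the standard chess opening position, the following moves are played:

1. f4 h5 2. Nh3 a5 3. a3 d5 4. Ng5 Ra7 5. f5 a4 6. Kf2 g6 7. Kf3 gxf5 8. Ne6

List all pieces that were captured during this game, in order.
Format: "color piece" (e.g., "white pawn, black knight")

Tracking captures:
  gxf5: captured white pawn

white pawn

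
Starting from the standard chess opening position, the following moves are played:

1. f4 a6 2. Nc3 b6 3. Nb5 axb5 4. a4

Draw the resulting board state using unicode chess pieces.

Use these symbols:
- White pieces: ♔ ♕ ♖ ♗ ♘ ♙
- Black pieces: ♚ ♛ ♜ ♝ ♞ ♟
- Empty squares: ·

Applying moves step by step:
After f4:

♜ ♞ ♝ ♛ ♚ ♝ ♞ ♜
♟ ♟ ♟ ♟ ♟ ♟ ♟ ♟
· · · · · · · ·
· · · · · · · ·
· · · · · ♙ · ·
· · · · · · · ·
♙ ♙ ♙ ♙ ♙ · ♙ ♙
♖ ♘ ♗ ♕ ♔ ♗ ♘ ♖


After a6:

♜ ♞ ♝ ♛ ♚ ♝ ♞ ♜
· ♟ ♟ ♟ ♟ ♟ ♟ ♟
♟ · · · · · · ·
· · · · · · · ·
· · · · · ♙ · ·
· · · · · · · ·
♙ ♙ ♙ ♙ ♙ · ♙ ♙
♖ ♘ ♗ ♕ ♔ ♗ ♘ ♖


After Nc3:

♜ ♞ ♝ ♛ ♚ ♝ ♞ ♜
· ♟ ♟ ♟ ♟ ♟ ♟ ♟
♟ · · · · · · ·
· · · · · · · ·
· · · · · ♙ · ·
· · ♘ · · · · ·
♙ ♙ ♙ ♙ ♙ · ♙ ♙
♖ · ♗ ♕ ♔ ♗ ♘ ♖


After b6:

♜ ♞ ♝ ♛ ♚ ♝ ♞ ♜
· · ♟ ♟ ♟ ♟ ♟ ♟
♟ ♟ · · · · · ·
· · · · · · · ·
· · · · · ♙ · ·
· · ♘ · · · · ·
♙ ♙ ♙ ♙ ♙ · ♙ ♙
♖ · ♗ ♕ ♔ ♗ ♘ ♖


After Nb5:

♜ ♞ ♝ ♛ ♚ ♝ ♞ ♜
· · ♟ ♟ ♟ ♟ ♟ ♟
♟ ♟ · · · · · ·
· ♘ · · · · · ·
· · · · · ♙ · ·
· · · · · · · ·
♙ ♙ ♙ ♙ ♙ · ♙ ♙
♖ · ♗ ♕ ♔ ♗ ♘ ♖


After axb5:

♜ ♞ ♝ ♛ ♚ ♝ ♞ ♜
· · ♟ ♟ ♟ ♟ ♟ ♟
· ♟ · · · · · ·
· ♟ · · · · · ·
· · · · · ♙ · ·
· · · · · · · ·
♙ ♙ ♙ ♙ ♙ · ♙ ♙
♖ · ♗ ♕ ♔ ♗ ♘ ♖


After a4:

♜ ♞ ♝ ♛ ♚ ♝ ♞ ♜
· · ♟ ♟ ♟ ♟ ♟ ♟
· ♟ · · · · · ·
· ♟ · · · · · ·
♙ · · · · ♙ · ·
· · · · · · · ·
· ♙ ♙ ♙ ♙ · ♙ ♙
♖ · ♗ ♕ ♔ ♗ ♘ ♖



  a b c d e f g h
  ─────────────────
8│♜ ♞ ♝ ♛ ♚ ♝ ♞ ♜│8
7│· · ♟ ♟ ♟ ♟ ♟ ♟│7
6│· ♟ · · · · · ·│6
5│· ♟ · · · · · ·│5
4│♙ · · · · ♙ · ·│4
3│· · · · · · · ·│3
2│· ♙ ♙ ♙ ♙ · ♙ ♙│2
1│♖ · ♗ ♕ ♔ ♗ ♘ ♖│1
  ─────────────────
  a b c d e f g h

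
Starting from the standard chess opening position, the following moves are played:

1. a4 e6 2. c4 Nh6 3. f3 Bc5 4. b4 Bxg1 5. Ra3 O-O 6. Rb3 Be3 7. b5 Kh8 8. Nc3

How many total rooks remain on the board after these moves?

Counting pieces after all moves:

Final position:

  a b c d e f g h
  ─────────────────
8│♜ ♞ ♝ ♛ · ♜ · ♚│8
7│♟ ♟ ♟ ♟ · ♟ ♟ ♟│7
6│· · · · ♟ · · ♞│6
5│· ♙ · · · · · ·│5
4│♙ · ♙ · · · · ·│4
3│· ♖ ♘ · ♝ ♙ · ·│3
2│· · · ♙ ♙ · ♙ ♙│2
1│· · ♗ ♕ ♔ ♗ · ♖│1
  ─────────────────
  a b c d e f g h


4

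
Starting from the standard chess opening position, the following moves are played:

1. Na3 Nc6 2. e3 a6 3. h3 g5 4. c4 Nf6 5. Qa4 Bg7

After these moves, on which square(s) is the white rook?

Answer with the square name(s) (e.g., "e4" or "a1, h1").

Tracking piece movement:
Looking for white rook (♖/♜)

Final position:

  a b c d e f g h
  ─────────────────
8│♜ · ♝ ♛ ♚ · · ♜│8
7│· ♟ ♟ ♟ ♟ ♟ ♝ ♟│7
6│♟ · ♞ · · ♞ · ·│6
5│· · · · · · ♟ ·│5
4│♕ · ♙ · · · · ·│4
3│♘ · · · ♙ · · ♙│3
2│♙ ♙ · ♙ · ♙ ♙ ·│2
1│♖ · ♗ · ♔ ♗ ♘ ♖│1
  ─────────────────
  a b c d e f g h


a1, h1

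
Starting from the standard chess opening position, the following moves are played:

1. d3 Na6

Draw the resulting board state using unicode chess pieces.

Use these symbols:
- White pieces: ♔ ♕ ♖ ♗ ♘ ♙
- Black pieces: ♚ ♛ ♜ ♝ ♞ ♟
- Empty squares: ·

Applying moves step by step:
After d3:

♜ ♞ ♝ ♛ ♚ ♝ ♞ ♜
♟ ♟ ♟ ♟ ♟ ♟ ♟ ♟
· · · · · · · ·
· · · · · · · ·
· · · · · · · ·
· · · ♙ · · · ·
♙ ♙ ♙ · ♙ ♙ ♙ ♙
♖ ♘ ♗ ♕ ♔ ♗ ♘ ♖


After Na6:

♜ · ♝ ♛ ♚ ♝ ♞ ♜
♟ ♟ ♟ ♟ ♟ ♟ ♟ ♟
♞ · · · · · · ·
· · · · · · · ·
· · · · · · · ·
· · · ♙ · · · ·
♙ ♙ ♙ · ♙ ♙ ♙ ♙
♖ ♘ ♗ ♕ ♔ ♗ ♘ ♖



  a b c d e f g h
  ─────────────────
8│♜ · ♝ ♛ ♚ ♝ ♞ ♜│8
7│♟ ♟ ♟ ♟ ♟ ♟ ♟ ♟│7
6│♞ · · · · · · ·│6
5│· · · · · · · ·│5
4│· · · · · · · ·│4
3│· · · ♙ · · · ·│3
2│♙ ♙ ♙ · ♙ ♙ ♙ ♙│2
1│♖ ♘ ♗ ♕ ♔ ♗ ♘ ♖│1
  ─────────────────
  a b c d e f g h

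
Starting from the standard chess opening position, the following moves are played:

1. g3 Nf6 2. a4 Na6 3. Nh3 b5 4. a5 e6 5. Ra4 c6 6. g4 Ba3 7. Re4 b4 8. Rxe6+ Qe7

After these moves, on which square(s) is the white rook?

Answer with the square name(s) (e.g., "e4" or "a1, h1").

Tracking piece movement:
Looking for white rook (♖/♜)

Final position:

  a b c d e f g h
  ─────────────────
8│♜ · ♝ · ♚ · · ♜│8
7│♟ · · ♟ ♛ ♟ ♟ ♟│7
6│♞ · ♟ · ♖ ♞ · ·│6
5│♙ · · · · · · ·│5
4│· ♟ · · · · ♙ ·│4
3│♝ · · · · · · ♘│3
2│· ♙ ♙ ♙ ♙ ♙ · ♙│2
1│· ♘ ♗ ♕ ♔ ♗ · ♖│1
  ─────────────────
  a b c d e f g h


e6, h1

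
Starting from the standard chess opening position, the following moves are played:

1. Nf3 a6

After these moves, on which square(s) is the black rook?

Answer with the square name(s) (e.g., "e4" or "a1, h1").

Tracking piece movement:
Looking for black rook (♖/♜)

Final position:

  a b c d e f g h
  ─────────────────
8│♜ ♞ ♝ ♛ ♚ ♝ ♞ ♜│8
7│· ♟ ♟ ♟ ♟ ♟ ♟ ♟│7
6│♟ · · · · · · ·│6
5│· · · · · · · ·│5
4│· · · · · · · ·│4
3│· · · · · ♘ · ·│3
2│♙ ♙ ♙ ♙ ♙ ♙ ♙ ♙│2
1│♖ ♘ ♗ ♕ ♔ ♗ · ♖│1
  ─────────────────
  a b c d e f g h


a8, h8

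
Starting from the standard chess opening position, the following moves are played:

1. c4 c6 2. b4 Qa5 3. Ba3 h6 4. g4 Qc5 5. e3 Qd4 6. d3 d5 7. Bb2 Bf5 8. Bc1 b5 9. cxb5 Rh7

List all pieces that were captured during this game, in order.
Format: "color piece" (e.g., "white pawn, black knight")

Tracking captures:
  cxb5: captured black pawn

black pawn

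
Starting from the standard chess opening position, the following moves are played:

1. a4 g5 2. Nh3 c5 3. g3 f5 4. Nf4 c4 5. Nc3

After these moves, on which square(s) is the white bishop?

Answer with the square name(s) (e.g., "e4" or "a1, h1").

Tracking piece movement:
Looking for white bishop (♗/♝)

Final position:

  a b c d e f g h
  ─────────────────
8│♜ ♞ ♝ ♛ ♚ ♝ ♞ ♜│8
7│♟ ♟ · ♟ ♟ · · ♟│7
6│· · · · · · · ·│6
5│· · · · · ♟ ♟ ·│5
4│♙ · ♟ · · ♘ · ·│4
3│· · ♘ · · · ♙ ·│3
2│· ♙ ♙ ♙ ♙ ♙ · ♙│2
1│♖ · ♗ ♕ ♔ ♗ · ♖│1
  ─────────────────
  a b c d e f g h


c1, f1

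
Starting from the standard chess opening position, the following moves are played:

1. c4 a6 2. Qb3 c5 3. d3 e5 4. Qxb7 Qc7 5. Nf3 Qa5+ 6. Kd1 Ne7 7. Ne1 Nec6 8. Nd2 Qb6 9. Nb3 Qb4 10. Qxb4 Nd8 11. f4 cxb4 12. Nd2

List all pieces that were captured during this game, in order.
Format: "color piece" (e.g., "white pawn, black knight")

Tracking captures:
  Qxb7: captured black pawn
  Qxb4: captured black queen
  cxb4: captured white queen

black pawn, black queen, white queen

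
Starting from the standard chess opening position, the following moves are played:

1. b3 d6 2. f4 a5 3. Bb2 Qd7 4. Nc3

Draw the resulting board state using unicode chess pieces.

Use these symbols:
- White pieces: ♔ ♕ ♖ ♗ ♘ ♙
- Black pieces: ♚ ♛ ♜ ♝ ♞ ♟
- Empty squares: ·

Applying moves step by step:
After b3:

♜ ♞ ♝ ♛ ♚ ♝ ♞ ♜
♟ ♟ ♟ ♟ ♟ ♟ ♟ ♟
· · · · · · · ·
· · · · · · · ·
· · · · · · · ·
· ♙ · · · · · ·
♙ · ♙ ♙ ♙ ♙ ♙ ♙
♖ ♘ ♗ ♕ ♔ ♗ ♘ ♖


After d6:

♜ ♞ ♝ ♛ ♚ ♝ ♞ ♜
♟ ♟ ♟ · ♟ ♟ ♟ ♟
· · · ♟ · · · ·
· · · · · · · ·
· · · · · · · ·
· ♙ · · · · · ·
♙ · ♙ ♙ ♙ ♙ ♙ ♙
♖ ♘ ♗ ♕ ♔ ♗ ♘ ♖


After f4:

♜ ♞ ♝ ♛ ♚ ♝ ♞ ♜
♟ ♟ ♟ · ♟ ♟ ♟ ♟
· · · ♟ · · · ·
· · · · · · · ·
· · · · · ♙ · ·
· ♙ · · · · · ·
♙ · ♙ ♙ ♙ · ♙ ♙
♖ ♘ ♗ ♕ ♔ ♗ ♘ ♖


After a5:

♜ ♞ ♝ ♛ ♚ ♝ ♞ ♜
· ♟ ♟ · ♟ ♟ ♟ ♟
· · · ♟ · · · ·
♟ · · · · · · ·
· · · · · ♙ · ·
· ♙ · · · · · ·
♙ · ♙ ♙ ♙ · ♙ ♙
♖ ♘ ♗ ♕ ♔ ♗ ♘ ♖


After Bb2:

♜ ♞ ♝ ♛ ♚ ♝ ♞ ♜
· ♟ ♟ · ♟ ♟ ♟ ♟
· · · ♟ · · · ·
♟ · · · · · · ·
· · · · · ♙ · ·
· ♙ · · · · · ·
♙ ♗ ♙ ♙ ♙ · ♙ ♙
♖ ♘ · ♕ ♔ ♗ ♘ ♖


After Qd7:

♜ ♞ ♝ · ♚ ♝ ♞ ♜
· ♟ ♟ ♛ ♟ ♟ ♟ ♟
· · · ♟ · · · ·
♟ · · · · · · ·
· · · · · ♙ · ·
· ♙ · · · · · ·
♙ ♗ ♙ ♙ ♙ · ♙ ♙
♖ ♘ · ♕ ♔ ♗ ♘ ♖


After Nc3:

♜ ♞ ♝ · ♚ ♝ ♞ ♜
· ♟ ♟ ♛ ♟ ♟ ♟ ♟
· · · ♟ · · · ·
♟ · · · · · · ·
· · · · · ♙ · ·
· ♙ ♘ · · · · ·
♙ ♗ ♙ ♙ ♙ · ♙ ♙
♖ · · ♕ ♔ ♗ ♘ ♖



  a b c d e f g h
  ─────────────────
8│♜ ♞ ♝ · ♚ ♝ ♞ ♜│8
7│· ♟ ♟ ♛ ♟ ♟ ♟ ♟│7
6│· · · ♟ · · · ·│6
5│♟ · · · · · · ·│5
4│· · · · · ♙ · ·│4
3│· ♙ ♘ · · · · ·│3
2│♙ ♗ ♙ ♙ ♙ · ♙ ♙│2
1│♖ · · ♕ ♔ ♗ ♘ ♖│1
  ─────────────────
  a b c d e f g h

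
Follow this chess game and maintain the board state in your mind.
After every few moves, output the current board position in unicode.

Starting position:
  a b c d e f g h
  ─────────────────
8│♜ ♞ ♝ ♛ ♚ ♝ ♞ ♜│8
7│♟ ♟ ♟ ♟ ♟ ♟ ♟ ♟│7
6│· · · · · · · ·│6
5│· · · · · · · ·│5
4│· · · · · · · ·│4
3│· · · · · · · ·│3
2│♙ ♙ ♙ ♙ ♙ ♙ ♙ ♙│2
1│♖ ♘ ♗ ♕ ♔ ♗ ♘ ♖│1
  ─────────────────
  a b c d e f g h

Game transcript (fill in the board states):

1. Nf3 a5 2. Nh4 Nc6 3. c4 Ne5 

  a b c d e f g h
  ─────────────────
8│♜ · ♝ ♛ ♚ ♝ ♞ ♜│8
7│· ♟ ♟ ♟ ♟ ♟ ♟ ♟│7
6│· · · · · · · ·│6
5│♟ · · · ♞ · · ·│5
4│· · ♙ · · · · ♘│4
3│· · · · · · · ·│3
2│♙ ♙ · ♙ ♙ ♙ ♙ ♙│2
1│♖ ♘ ♗ ♕ ♔ ♗ · ♖│1
  ─────────────────
  a b c d e f g h

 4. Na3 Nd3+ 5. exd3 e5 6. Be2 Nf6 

  a b c d e f g h
  ─────────────────
8│♜ · ♝ ♛ ♚ ♝ · ♜│8
7│· ♟ ♟ ♟ · ♟ ♟ ♟│7
6│· · · · · ♞ · ·│6
5│♟ · · · ♟ · · ·│5
4│· · ♙ · · · · ♘│4
3│♘ · · ♙ · · · ·│3
2│♙ ♙ · ♙ ♗ ♙ ♙ ♙│2
1│♖ · ♗ ♕ ♔ · · ♖│1
  ─────────────────
  a b c d e f g h

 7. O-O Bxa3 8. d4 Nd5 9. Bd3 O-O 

  a b c d e f g h
  ─────────────────
8│♜ · ♝ ♛ · ♜ ♚ ·│8
7│· ♟ ♟ ♟ · ♟ ♟ ♟│7
6│· · · · · · · ·│6
5│♟ · · ♞ ♟ · · ·│5
4│· · ♙ ♙ · · · ♘│4
3│♝ · · ♗ · · · ·│3
2│♙ ♙ · ♙ · ♙ ♙ ♙│2
1│♖ · ♗ ♕ · ♖ ♔ ·│1
  ─────────────────
  a b c d e f g h

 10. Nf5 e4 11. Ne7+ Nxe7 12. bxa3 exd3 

  a b c d e f g h
  ─────────────────
8│♜ · ♝ ♛ · ♜ ♚ ·│8
7│· ♟ ♟ ♟ ♞ ♟ ♟ ♟│7
6│· · · · · · · ·│6
5│♟ · · · · · · ·│5
4│· · ♙ ♙ · · · ·│4
3│♙ · · ♟ · · · ·│3
2│♙ · · ♙ · ♙ ♙ ♙│2
1│♖ · ♗ ♕ · ♖ ♔ ·│1
  ─────────────────
  a b c d e f g h

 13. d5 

  a b c d e f g h
  ─────────────────
8│♜ · ♝ ♛ · ♜ ♚ ·│8
7│· ♟ ♟ ♟ ♞ ♟ ♟ ♟│7
6│· · · · · · · ·│6
5│♟ · · ♙ · · · ·│5
4│· · ♙ · · · · ·│4
3│♙ · · ♟ · · · ·│3
2│♙ · · ♙ · ♙ ♙ ♙│2
1│♖ · ♗ ♕ · ♖ ♔ ·│1
  ─────────────────
  a b c d e f g h
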